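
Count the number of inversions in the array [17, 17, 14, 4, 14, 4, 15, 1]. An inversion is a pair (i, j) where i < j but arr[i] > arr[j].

Finding inversions in [17, 17, 14, 4, 14, 4, 15, 1]:

(0, 2): arr[0]=17 > arr[2]=14
(0, 3): arr[0]=17 > arr[3]=4
(0, 4): arr[0]=17 > arr[4]=14
(0, 5): arr[0]=17 > arr[5]=4
(0, 6): arr[0]=17 > arr[6]=15
(0, 7): arr[0]=17 > arr[7]=1
(1, 2): arr[1]=17 > arr[2]=14
(1, 3): arr[1]=17 > arr[3]=4
(1, 4): arr[1]=17 > arr[4]=14
(1, 5): arr[1]=17 > arr[5]=4
(1, 6): arr[1]=17 > arr[6]=15
(1, 7): arr[1]=17 > arr[7]=1
(2, 3): arr[2]=14 > arr[3]=4
(2, 5): arr[2]=14 > arr[5]=4
(2, 7): arr[2]=14 > arr[7]=1
(3, 7): arr[3]=4 > arr[7]=1
(4, 5): arr[4]=14 > arr[5]=4
(4, 7): arr[4]=14 > arr[7]=1
(5, 7): arr[5]=4 > arr[7]=1
(6, 7): arr[6]=15 > arr[7]=1

Total inversions: 20

The array has 20 inversion(s): (0,2), (0,3), (0,4), (0,5), (0,6), (0,7), (1,2), (1,3), (1,4), (1,5), (1,6), (1,7), (2,3), (2,5), (2,7), (3,7), (4,5), (4,7), (5,7), (6,7). Each pair (i,j) satisfies i < j and arr[i] > arr[j].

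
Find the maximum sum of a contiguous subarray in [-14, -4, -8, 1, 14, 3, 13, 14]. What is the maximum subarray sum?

Using Kadane's algorithm on [-14, -4, -8, 1, 14, 3, 13, 14]:

Scanning through the array:
Position 1 (value -4): max_ending_here = -4, max_so_far = -4
Position 2 (value -8): max_ending_here = -8, max_so_far = -4
Position 3 (value 1): max_ending_here = 1, max_so_far = 1
Position 4 (value 14): max_ending_here = 15, max_so_far = 15
Position 5 (value 3): max_ending_here = 18, max_so_far = 18
Position 6 (value 13): max_ending_here = 31, max_so_far = 31
Position 7 (value 14): max_ending_here = 45, max_so_far = 45

Maximum subarray: [1, 14, 3, 13, 14]
Maximum sum: 45

The maximum subarray is [1, 14, 3, 13, 14] with sum 45. This subarray runs from index 3 to index 7.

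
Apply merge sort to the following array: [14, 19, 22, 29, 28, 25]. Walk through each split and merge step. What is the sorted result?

Merge sort trace:

Split: [14, 19, 22, 29, 28, 25] -> [14, 19, 22] and [29, 28, 25]
  Split: [14, 19, 22] -> [14] and [19, 22]
    Split: [19, 22] -> [19] and [22]
    Merge: [19] + [22] -> [19, 22]
  Merge: [14] + [19, 22] -> [14, 19, 22]
  Split: [29, 28, 25] -> [29] and [28, 25]
    Split: [28, 25] -> [28] and [25]
    Merge: [28] + [25] -> [25, 28]
  Merge: [29] + [25, 28] -> [25, 28, 29]
Merge: [14, 19, 22] + [25, 28, 29] -> [14, 19, 22, 25, 28, 29]

Final sorted array: [14, 19, 22, 25, 28, 29]

The merge sort proceeds by recursively splitting the array and merging sorted halves.
After all merges, the sorted array is [14, 19, 22, 25, 28, 29].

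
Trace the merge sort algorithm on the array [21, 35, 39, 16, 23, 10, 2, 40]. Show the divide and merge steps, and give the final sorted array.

Merge sort trace:

Split: [21, 35, 39, 16, 23, 10, 2, 40] -> [21, 35, 39, 16] and [23, 10, 2, 40]
  Split: [21, 35, 39, 16] -> [21, 35] and [39, 16]
    Split: [21, 35] -> [21] and [35]
    Merge: [21] + [35] -> [21, 35]
    Split: [39, 16] -> [39] and [16]
    Merge: [39] + [16] -> [16, 39]
  Merge: [21, 35] + [16, 39] -> [16, 21, 35, 39]
  Split: [23, 10, 2, 40] -> [23, 10] and [2, 40]
    Split: [23, 10] -> [23] and [10]
    Merge: [23] + [10] -> [10, 23]
    Split: [2, 40] -> [2] and [40]
    Merge: [2] + [40] -> [2, 40]
  Merge: [10, 23] + [2, 40] -> [2, 10, 23, 40]
Merge: [16, 21, 35, 39] + [2, 10, 23, 40] -> [2, 10, 16, 21, 23, 35, 39, 40]

Final sorted array: [2, 10, 16, 21, 23, 35, 39, 40]

The merge sort proceeds by recursively splitting the array and merging sorted halves.
After all merges, the sorted array is [2, 10, 16, 21, 23, 35, 39, 40].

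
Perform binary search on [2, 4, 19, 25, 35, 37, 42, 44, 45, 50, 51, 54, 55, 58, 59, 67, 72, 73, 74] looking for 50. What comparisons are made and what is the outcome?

Binary search for 50 in [2, 4, 19, 25, 35, 37, 42, 44, 45, 50, 51, 54, 55, 58, 59, 67, 72, 73, 74]:

lo=0, hi=18, mid=9, arr[mid]=50 -> Found target at index 9!

Binary search finds 50 at index 9 after 1 comparisons. The search repeatedly halves the search space by comparing with the middle element.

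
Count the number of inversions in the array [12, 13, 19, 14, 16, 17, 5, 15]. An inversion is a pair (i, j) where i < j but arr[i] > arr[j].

Finding inversions in [12, 13, 19, 14, 16, 17, 5, 15]:

(0, 6): arr[0]=12 > arr[6]=5
(1, 6): arr[1]=13 > arr[6]=5
(2, 3): arr[2]=19 > arr[3]=14
(2, 4): arr[2]=19 > arr[4]=16
(2, 5): arr[2]=19 > arr[5]=17
(2, 6): arr[2]=19 > arr[6]=5
(2, 7): arr[2]=19 > arr[7]=15
(3, 6): arr[3]=14 > arr[6]=5
(4, 6): arr[4]=16 > arr[6]=5
(4, 7): arr[4]=16 > arr[7]=15
(5, 6): arr[5]=17 > arr[6]=5
(5, 7): arr[5]=17 > arr[7]=15

Total inversions: 12

The array has 12 inversion(s): (0,6), (1,6), (2,3), (2,4), (2,5), (2,6), (2,7), (3,6), (4,6), (4,7), (5,6), (5,7). Each pair (i,j) satisfies i < j and arr[i] > arr[j].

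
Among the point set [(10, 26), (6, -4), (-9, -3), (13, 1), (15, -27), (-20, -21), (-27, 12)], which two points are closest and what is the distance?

Computing all pairwise distances among 7 points:

d((10, 26), (6, -4)) = 30.2655
d((10, 26), (-9, -3)) = 34.6699
d((10, 26), (13, 1)) = 25.1794
d((10, 26), (15, -27)) = 53.2353
d((10, 26), (-20, -21)) = 55.7584
d((10, 26), (-27, 12)) = 39.5601
d((6, -4), (-9, -3)) = 15.0333
d((6, -4), (13, 1)) = 8.6023 <-- minimum
d((6, -4), (15, -27)) = 24.6982
d((6, -4), (-20, -21)) = 31.0644
d((6, -4), (-27, 12)) = 36.6742
d((-9, -3), (13, 1)) = 22.3607
d((-9, -3), (15, -27)) = 33.9411
d((-9, -3), (-20, -21)) = 21.095
d((-9, -3), (-27, 12)) = 23.4307
d((13, 1), (15, -27)) = 28.0713
d((13, 1), (-20, -21)) = 39.6611
d((13, 1), (-27, 12)) = 41.4849
d((15, -27), (-20, -21)) = 35.5106
d((15, -27), (-27, 12)) = 57.3149
d((-20, -21), (-27, 12)) = 33.7343

Closest pair: (6, -4) and (13, 1) with distance 8.6023

The closest pair is (6, -4) and (13, 1) with Euclidean distance 8.6023. For 7 points, brute-force pairwise comparison is shown above. For large n, the divide-and-conquer algorithm (sort by x, recurse on halves, check the dividing strip) achieves O(n log n).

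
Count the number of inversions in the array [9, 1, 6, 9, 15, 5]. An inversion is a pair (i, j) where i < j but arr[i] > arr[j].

Finding inversions in [9, 1, 6, 9, 15, 5]:

(0, 1): arr[0]=9 > arr[1]=1
(0, 2): arr[0]=9 > arr[2]=6
(0, 5): arr[0]=9 > arr[5]=5
(2, 5): arr[2]=6 > arr[5]=5
(3, 5): arr[3]=9 > arr[5]=5
(4, 5): arr[4]=15 > arr[5]=5

Total inversions: 6

The array has 6 inversion(s): (0,1), (0,2), (0,5), (2,5), (3,5), (4,5). Each pair (i,j) satisfies i < j and arr[i] > arr[j].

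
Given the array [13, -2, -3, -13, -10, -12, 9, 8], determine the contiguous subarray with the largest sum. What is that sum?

Using Kadane's algorithm on [13, -2, -3, -13, -10, -12, 9, 8]:

Scanning through the array:
Position 1 (value -2): max_ending_here = 11, max_so_far = 13
Position 2 (value -3): max_ending_here = 8, max_so_far = 13
Position 3 (value -13): max_ending_here = -5, max_so_far = 13
Position 4 (value -10): max_ending_here = -10, max_so_far = 13
Position 5 (value -12): max_ending_here = -12, max_so_far = 13
Position 6 (value 9): max_ending_here = 9, max_so_far = 13
Position 7 (value 8): max_ending_here = 17, max_so_far = 17

Maximum subarray: [9, 8]
Maximum sum: 17

The maximum subarray is [9, 8] with sum 17. This subarray runs from index 6 to index 7.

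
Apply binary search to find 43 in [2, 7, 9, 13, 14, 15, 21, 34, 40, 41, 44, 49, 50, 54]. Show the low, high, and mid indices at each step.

Binary search for 43 in [2, 7, 9, 13, 14, 15, 21, 34, 40, 41, 44, 49, 50, 54]:

lo=0, hi=13, mid=6, arr[mid]=21 -> 21 < 43, search right half
lo=7, hi=13, mid=10, arr[mid]=44 -> 44 > 43, search left half
lo=7, hi=9, mid=8, arr[mid]=40 -> 40 < 43, search right half
lo=9, hi=9, mid=9, arr[mid]=41 -> 41 < 43, search right half
lo=10 > hi=9, target 43 not found

Binary search determines that 43 is not in the array after 4 comparisons. The search space was exhausted without finding the target.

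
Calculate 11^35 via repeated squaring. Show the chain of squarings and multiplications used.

Computing 11^35 by squaring (build up from 11^1; each line after the first costs one multiplication):

11^1 = 11
11^2 = (11^1)^2 = 11^2 = 121
11^4 = (11^2)^2 = 121^2 = 14641
11^8 = (11^4)^2 = 14641^2 = 214358881
11^16 = (11^8)^2 = 214358881^2 = 45949729863572161
11^17 = 11 * 11^16 = 11 * 45949729863572161 = 505447028499293771
11^34 = (11^17)^2 = 505447028499293771^2 = 255476698618765889551019445759400441
11^35 = 11 * 11^34 = 11 * 255476698618765889551019445759400441 = 2810243684806424785061213903353404851

Result: 2810243684806424785061213903353404851
Multiplications needed: 7 (7 lines after 11^1)

11^35 = 2810243684806424785061213903353404851. Using exponentiation by squaring, this requires 7 multiplications. The key idea: if the exponent is even, square the half-power; if odd, multiply by the base once.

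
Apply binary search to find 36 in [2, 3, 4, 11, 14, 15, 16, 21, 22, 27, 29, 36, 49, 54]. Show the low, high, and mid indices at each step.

Binary search for 36 in [2, 3, 4, 11, 14, 15, 16, 21, 22, 27, 29, 36, 49, 54]:

lo=0, hi=13, mid=6, arr[mid]=16 -> 16 < 36, search right half
lo=7, hi=13, mid=10, arr[mid]=29 -> 29 < 36, search right half
lo=11, hi=13, mid=12, arr[mid]=49 -> 49 > 36, search left half
lo=11, hi=11, mid=11, arr[mid]=36 -> Found target at index 11!

Binary search finds 36 at index 11 after 4 comparisons. The search repeatedly halves the search space by comparing with the middle element.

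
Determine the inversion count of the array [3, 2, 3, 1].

Finding inversions in [3, 2, 3, 1]:

(0, 1): arr[0]=3 > arr[1]=2
(0, 3): arr[0]=3 > arr[3]=1
(1, 3): arr[1]=2 > arr[3]=1
(2, 3): arr[2]=3 > arr[3]=1

Total inversions: 4

The array has 4 inversion(s): (0,1), (0,3), (1,3), (2,3). Each pair (i,j) satisfies i < j and arr[i] > arr[j].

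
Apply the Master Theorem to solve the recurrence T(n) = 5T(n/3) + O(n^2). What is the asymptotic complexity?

Master Theorem for T(n) = 5T(n/3) + O(n^2):

a = 5, b = 3, c = 2
log_b(a) = log_3(5) = 1.4650

Case 3: c = 2 > log_3(5) = 1.4650
T(n) = O(n^2) = O(n^2)

For T(n) = 5T(n/3) + O(n^2): log_3(5) = 1.4650. This is Case 3 of the Master Theorem (c > log_b(a), work dominated by root), giving O(n^2).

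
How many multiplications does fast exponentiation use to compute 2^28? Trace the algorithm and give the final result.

Computing 2^28 by squaring (build up from 2^1; each line after the first costs one multiplication):

2^1 = 2
2^2 = (2^1)^2 = 2^2 = 4
2^3 = 2 * 2^2 = 2 * 4 = 8
2^6 = (2^3)^2 = 8^2 = 64
2^7 = 2 * 2^6 = 2 * 64 = 128
2^14 = (2^7)^2 = 128^2 = 16384
2^28 = (2^14)^2 = 16384^2 = 268435456

Result: 268435456
Multiplications needed: 6 (6 lines after 2^1)

2^28 = 268435456. Using exponentiation by squaring, this requires 6 multiplications. The key idea: if the exponent is even, square the half-power; if odd, multiply by the base once.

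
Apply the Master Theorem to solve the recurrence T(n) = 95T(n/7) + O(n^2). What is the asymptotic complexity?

Master Theorem for T(n) = 95T(n/7) + O(n^2):

a = 95, b = 7, c = 2
log_b(a) = log_7(95) = 2.3402

Case 1: c = 2 < log_7(95) = 2.3402
T(n) = O(n^(log_7 95))

For T(n) = 95T(n/7) + O(n^2): log_7(95) = 2.3402. This is Case 1 of the Master Theorem (c < log_b(a), work dominated by leaves), giving O(n^(log_7 95)).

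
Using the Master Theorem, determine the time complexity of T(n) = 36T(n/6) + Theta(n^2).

Master Theorem for T(n) = 36T(n/6) + O(n^2):

a = 36, b = 6, c = 2
log_b(a) = log_6(36) = 2.0000

Case 2: c = 2 = log_6(36) = 2.0000
T(n) = O(n^2 log n) = O(n^2 log n)

For T(n) = 36T(n/6) + O(n^2): log_6(36) = 2.0000. This is Case 2 of the Master Theorem (c = log_b(a), equal work at all levels), giving O(n^2 log n).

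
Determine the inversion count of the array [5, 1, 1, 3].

Finding inversions in [5, 1, 1, 3]:

(0, 1): arr[0]=5 > arr[1]=1
(0, 2): arr[0]=5 > arr[2]=1
(0, 3): arr[0]=5 > arr[3]=3

Total inversions: 3

The array has 3 inversion(s): (0,1), (0,2), (0,3). Each pair (i,j) satisfies i < j and arr[i] > arr[j].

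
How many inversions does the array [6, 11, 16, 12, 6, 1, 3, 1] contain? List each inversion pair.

Finding inversions in [6, 11, 16, 12, 6, 1, 3, 1]:

(0, 5): arr[0]=6 > arr[5]=1
(0, 6): arr[0]=6 > arr[6]=3
(0, 7): arr[0]=6 > arr[7]=1
(1, 4): arr[1]=11 > arr[4]=6
(1, 5): arr[1]=11 > arr[5]=1
(1, 6): arr[1]=11 > arr[6]=3
(1, 7): arr[1]=11 > arr[7]=1
(2, 3): arr[2]=16 > arr[3]=12
(2, 4): arr[2]=16 > arr[4]=6
(2, 5): arr[2]=16 > arr[5]=1
(2, 6): arr[2]=16 > arr[6]=3
(2, 7): arr[2]=16 > arr[7]=1
(3, 4): arr[3]=12 > arr[4]=6
(3, 5): arr[3]=12 > arr[5]=1
(3, 6): arr[3]=12 > arr[6]=3
(3, 7): arr[3]=12 > arr[7]=1
(4, 5): arr[4]=6 > arr[5]=1
(4, 6): arr[4]=6 > arr[6]=3
(4, 7): arr[4]=6 > arr[7]=1
(6, 7): arr[6]=3 > arr[7]=1

Total inversions: 20

The array has 20 inversion(s): (0,5), (0,6), (0,7), (1,4), (1,5), (1,6), (1,7), (2,3), (2,4), (2,5), (2,6), (2,7), (3,4), (3,5), (3,6), (3,7), (4,5), (4,6), (4,7), (6,7). Each pair (i,j) satisfies i < j and arr[i] > arr[j].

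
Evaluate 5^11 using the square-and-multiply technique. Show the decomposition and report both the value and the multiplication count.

Computing 5^11 by squaring (build up from 5^1; each line after the first costs one multiplication):

5^1 = 5
5^2 = (5^1)^2 = 5^2 = 25
5^4 = (5^2)^2 = 25^2 = 625
5^5 = 5 * 5^4 = 5 * 625 = 3125
5^10 = (5^5)^2 = 3125^2 = 9765625
5^11 = 5 * 5^10 = 5 * 9765625 = 48828125

Result: 48828125
Multiplications needed: 5 (5 lines after 5^1)

5^11 = 48828125. Using exponentiation by squaring, this requires 5 multiplications. The key idea: if the exponent is even, square the half-power; if odd, multiply by the base once.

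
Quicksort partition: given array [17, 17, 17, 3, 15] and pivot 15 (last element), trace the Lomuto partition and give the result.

Lomuto partition with pivot = 15:

Initial array: [17, 17, 17, 3, 15]

arr[0]=17 > 15: no swap
arr[1]=17 > 15: no swap
arr[2]=17 > 15: no swap
arr[3]=3 <= 15: swap with position 0, array becomes [3, 17, 17, 17, 15]

Place pivot at position 1: [3, 15, 17, 17, 17]
Pivot position: 1

After partitioning with pivot 15, the array becomes [3, 15, 17, 17, 17]. The pivot is placed at index 1. All elements to the left of the pivot are <= 15, and all elements to the right are > 15.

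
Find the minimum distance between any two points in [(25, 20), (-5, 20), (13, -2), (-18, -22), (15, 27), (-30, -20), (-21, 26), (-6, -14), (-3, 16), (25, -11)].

Computing all pairwise distances among 10 points:

d((25, 20), (-5, 20)) = 30.0
d((25, 20), (13, -2)) = 25.0599
d((25, 20), (-18, -22)) = 60.1082
d((25, 20), (15, 27)) = 12.2066
d((25, 20), (-30, -20)) = 68.0074
d((25, 20), (-21, 26)) = 46.3897
d((25, 20), (-6, -14)) = 46.0109
d((25, 20), (-3, 16)) = 28.2843
d((25, 20), (25, -11)) = 31.0
d((-5, 20), (13, -2)) = 28.4253
d((-5, 20), (-18, -22)) = 43.9659
d((-5, 20), (15, 27)) = 21.1896
d((-5, 20), (-30, -20)) = 47.1699
d((-5, 20), (-21, 26)) = 17.088
d((-5, 20), (-6, -14)) = 34.0147
d((-5, 20), (-3, 16)) = 4.4721 <-- minimum
d((-5, 20), (25, -11)) = 43.1393
d((13, -2), (-18, -22)) = 36.8917
d((13, -2), (15, 27)) = 29.0689
d((13, -2), (-30, -20)) = 46.6154
d((13, -2), (-21, 26)) = 44.0454
d((13, -2), (-6, -14)) = 22.4722
d((13, -2), (-3, 16)) = 24.0832
d((13, -2), (25, -11)) = 15.0
d((-18, -22), (15, 27)) = 59.0762
d((-18, -22), (-30, -20)) = 12.1655
d((-18, -22), (-21, 26)) = 48.0937
d((-18, -22), (-6, -14)) = 14.4222
d((-18, -22), (-3, 16)) = 40.8534
d((-18, -22), (25, -11)) = 44.3847
d((15, 27), (-30, -20)) = 65.0692
d((15, 27), (-21, 26)) = 36.0139
d((15, 27), (-6, -14)) = 46.0652
d((15, 27), (-3, 16)) = 21.095
d((15, 27), (25, -11)) = 39.2938
d((-30, -20), (-21, 26)) = 46.8722
d((-30, -20), (-6, -14)) = 24.7386
d((-30, -20), (-3, 16)) = 45.0
d((-30, -20), (25, -11)) = 55.7315
d((-21, 26), (-6, -14)) = 42.72
d((-21, 26), (-3, 16)) = 20.5913
d((-21, 26), (25, -11)) = 59.0339
d((-6, -14), (-3, 16)) = 30.1496
d((-6, -14), (25, -11)) = 31.1448
d((-3, 16), (25, -11)) = 38.8973

Closest pair: (-5, 20) and (-3, 16) with distance 4.4721

The closest pair is (-5, 20) and (-3, 16) with Euclidean distance 4.4721. For 10 points, brute-force pairwise comparison is shown above. For large n, the divide-and-conquer algorithm (sort by x, recurse on halves, check the dividing strip) achieves O(n log n).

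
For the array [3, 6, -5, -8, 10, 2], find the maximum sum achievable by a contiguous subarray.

Using Kadane's algorithm on [3, 6, -5, -8, 10, 2]:

Scanning through the array:
Position 1 (value 6): max_ending_here = 9, max_so_far = 9
Position 2 (value -5): max_ending_here = 4, max_so_far = 9
Position 3 (value -8): max_ending_here = -4, max_so_far = 9
Position 4 (value 10): max_ending_here = 10, max_so_far = 10
Position 5 (value 2): max_ending_here = 12, max_so_far = 12

Maximum subarray: [10, 2]
Maximum sum: 12

The maximum subarray is [10, 2] with sum 12. This subarray runs from index 4 to index 5.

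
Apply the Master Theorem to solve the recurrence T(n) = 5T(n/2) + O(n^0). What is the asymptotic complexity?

Master Theorem for T(n) = 5T(n/2) + O(n^0):

a = 5, b = 2, c = 0
log_b(a) = log_2(5) = 2.3219

Case 1: c = 0 < log_2(5) = 2.3219
T(n) = O(n^(log_2 5))

For T(n) = 5T(n/2) + O(n^0): log_2(5) = 2.3219. This is Case 1 of the Master Theorem (c < log_b(a), work dominated by leaves), giving O(n^(log_2 5)).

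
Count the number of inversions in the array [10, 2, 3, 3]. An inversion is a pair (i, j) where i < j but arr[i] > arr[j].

Finding inversions in [10, 2, 3, 3]:

(0, 1): arr[0]=10 > arr[1]=2
(0, 2): arr[0]=10 > arr[2]=3
(0, 3): arr[0]=10 > arr[3]=3

Total inversions: 3

The array has 3 inversion(s): (0,1), (0,2), (0,3). Each pair (i,j) satisfies i < j and arr[i] > arr[j].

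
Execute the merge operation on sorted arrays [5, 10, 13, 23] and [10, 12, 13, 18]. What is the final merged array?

Merging process:

Compare 5 vs 10: take 5 from left. Merged: [5]
Compare 10 vs 10: take 10 from left. Merged: [5, 10]
Compare 13 vs 10: take 10 from right. Merged: [5, 10, 10]
Compare 13 vs 12: take 12 from right. Merged: [5, 10, 10, 12]
Compare 13 vs 13: take 13 from left. Merged: [5, 10, 10, 12, 13]
Compare 23 vs 13: take 13 from right. Merged: [5, 10, 10, 12, 13, 13]
Compare 23 vs 18: take 18 from right. Merged: [5, 10, 10, 12, 13, 13, 18]
Append remaining from left: [23]. Merged: [5, 10, 10, 12, 13, 13, 18, 23]

Final merged array: [5, 10, 10, 12, 13, 13, 18, 23]
Total comparisons: 7

The merged array is [5, 10, 10, 12, 13, 13, 18, 23], requiring 7 comparisons. The merge step runs in O(n) time where n is the total number of elements.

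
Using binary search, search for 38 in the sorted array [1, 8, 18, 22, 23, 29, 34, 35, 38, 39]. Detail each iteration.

Binary search for 38 in [1, 8, 18, 22, 23, 29, 34, 35, 38, 39]:

lo=0, hi=9, mid=4, arr[mid]=23 -> 23 < 38, search right half
lo=5, hi=9, mid=7, arr[mid]=35 -> 35 < 38, search right half
lo=8, hi=9, mid=8, arr[mid]=38 -> Found target at index 8!

Binary search finds 38 at index 8 after 3 comparisons. The search repeatedly halves the search space by comparing with the middle element.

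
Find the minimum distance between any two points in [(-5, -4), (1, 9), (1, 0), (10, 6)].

Computing all pairwise distances among 4 points:

d((-5, -4), (1, 9)) = 14.3178
d((-5, -4), (1, 0)) = 7.2111 <-- minimum
d((-5, -4), (10, 6)) = 18.0278
d((1, 9), (1, 0)) = 9.0
d((1, 9), (10, 6)) = 9.4868
d((1, 0), (10, 6)) = 10.8167

Closest pair: (-5, -4) and (1, 0) with distance 7.2111

The closest pair is (-5, -4) and (1, 0) with Euclidean distance 7.2111. For 4 points, brute-force pairwise comparison is shown above. For large n, the divide-and-conquer algorithm (sort by x, recurse on halves, check the dividing strip) achieves O(n log n).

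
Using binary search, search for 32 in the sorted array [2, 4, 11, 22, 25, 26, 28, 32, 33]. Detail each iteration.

Binary search for 32 in [2, 4, 11, 22, 25, 26, 28, 32, 33]:

lo=0, hi=8, mid=4, arr[mid]=25 -> 25 < 32, search right half
lo=5, hi=8, mid=6, arr[mid]=28 -> 28 < 32, search right half
lo=7, hi=8, mid=7, arr[mid]=32 -> Found target at index 7!

Binary search finds 32 at index 7 after 3 comparisons. The search repeatedly halves the search space by comparing with the middle element.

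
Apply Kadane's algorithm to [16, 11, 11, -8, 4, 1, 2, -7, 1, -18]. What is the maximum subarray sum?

Using Kadane's algorithm on [16, 11, 11, -8, 4, 1, 2, -7, 1, -18]:

Scanning through the array:
Position 1 (value 11): max_ending_here = 27, max_so_far = 27
Position 2 (value 11): max_ending_here = 38, max_so_far = 38
Position 3 (value -8): max_ending_here = 30, max_so_far = 38
Position 4 (value 4): max_ending_here = 34, max_so_far = 38
Position 5 (value 1): max_ending_here = 35, max_so_far = 38
Position 6 (value 2): max_ending_here = 37, max_so_far = 38
Position 7 (value -7): max_ending_here = 30, max_so_far = 38
Position 8 (value 1): max_ending_here = 31, max_so_far = 38
Position 9 (value -18): max_ending_here = 13, max_so_far = 38

Maximum subarray: [16, 11, 11]
Maximum sum: 38

The maximum subarray is [16, 11, 11] with sum 38. This subarray runs from index 0 to index 2.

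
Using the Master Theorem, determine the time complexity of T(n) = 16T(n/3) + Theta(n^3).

Master Theorem for T(n) = 16T(n/3) + O(n^3):

a = 16, b = 3, c = 3
log_b(a) = log_3(16) = 2.5237

Case 3: c = 3 > log_3(16) = 2.5237
T(n) = O(n^3) = O(n^3)

For T(n) = 16T(n/3) + O(n^3): log_3(16) = 2.5237. This is Case 3 of the Master Theorem (c > log_b(a), work dominated by root), giving O(n^3).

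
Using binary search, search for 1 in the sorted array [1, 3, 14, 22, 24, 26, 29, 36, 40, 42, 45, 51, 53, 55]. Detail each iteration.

Binary search for 1 in [1, 3, 14, 22, 24, 26, 29, 36, 40, 42, 45, 51, 53, 55]:

lo=0, hi=13, mid=6, arr[mid]=29 -> 29 > 1, search left half
lo=0, hi=5, mid=2, arr[mid]=14 -> 14 > 1, search left half
lo=0, hi=1, mid=0, arr[mid]=1 -> Found target at index 0!

Binary search finds 1 at index 0 after 3 comparisons. The search repeatedly halves the search space by comparing with the middle element.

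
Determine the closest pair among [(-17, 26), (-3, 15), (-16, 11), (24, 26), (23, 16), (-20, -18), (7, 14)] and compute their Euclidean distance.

Computing all pairwise distances among 7 points:

d((-17, 26), (-3, 15)) = 17.8045
d((-17, 26), (-16, 11)) = 15.0333
d((-17, 26), (24, 26)) = 41.0
d((-17, 26), (23, 16)) = 41.2311
d((-17, 26), (-20, -18)) = 44.1022
d((-17, 26), (7, 14)) = 26.8328
d((-3, 15), (-16, 11)) = 13.6015
d((-3, 15), (24, 26)) = 29.1548
d((-3, 15), (23, 16)) = 26.0192
d((-3, 15), (-20, -18)) = 37.1214
d((-3, 15), (7, 14)) = 10.0499 <-- minimum
d((-16, 11), (24, 26)) = 42.72
d((-16, 11), (23, 16)) = 39.3192
d((-16, 11), (-20, -18)) = 29.2746
d((-16, 11), (7, 14)) = 23.1948
d((24, 26), (23, 16)) = 10.0499 <-- minimum
d((24, 26), (-20, -18)) = 62.2254
d((24, 26), (7, 14)) = 20.8087
d((23, 16), (-20, -18)) = 54.8179
d((23, 16), (7, 14)) = 16.1245
d((-20, -18), (7, 14)) = 41.8688

Minimum distance: 10.0499 (tie among 2 pairs: (-3, 15) and (7, 14); (24, 26) and (23, 16))

The minimum Euclidean distance is 10.0499. There is a tie: 2 pairs achieve this minimum — (-3, 15) and (7, 14); (24, 26) and (23, 16). Any of these is a valid closest pair. For 7 points, brute-force pairwise comparison is shown above. For large n, the divide-and-conquer algorithm (sort by x, recurse on halves, check the dividing strip) achieves O(n log n).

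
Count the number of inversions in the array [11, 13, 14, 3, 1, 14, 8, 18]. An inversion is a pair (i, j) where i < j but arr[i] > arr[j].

Finding inversions in [11, 13, 14, 3, 1, 14, 8, 18]:

(0, 3): arr[0]=11 > arr[3]=3
(0, 4): arr[0]=11 > arr[4]=1
(0, 6): arr[0]=11 > arr[6]=8
(1, 3): arr[1]=13 > arr[3]=3
(1, 4): arr[1]=13 > arr[4]=1
(1, 6): arr[1]=13 > arr[6]=8
(2, 3): arr[2]=14 > arr[3]=3
(2, 4): arr[2]=14 > arr[4]=1
(2, 6): arr[2]=14 > arr[6]=8
(3, 4): arr[3]=3 > arr[4]=1
(5, 6): arr[5]=14 > arr[6]=8

Total inversions: 11

The array has 11 inversion(s): (0,3), (0,4), (0,6), (1,3), (1,4), (1,6), (2,3), (2,4), (2,6), (3,4), (5,6). Each pair (i,j) satisfies i < j and arr[i] > arr[j].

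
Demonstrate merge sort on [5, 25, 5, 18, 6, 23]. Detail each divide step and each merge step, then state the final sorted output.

Merge sort trace:

Split: [5, 25, 5, 18, 6, 23] -> [5, 25, 5] and [18, 6, 23]
  Split: [5, 25, 5] -> [5] and [25, 5]
    Split: [25, 5] -> [25] and [5]
    Merge: [25] + [5] -> [5, 25]
  Merge: [5] + [5, 25] -> [5, 5, 25]
  Split: [18, 6, 23] -> [18] and [6, 23]
    Split: [6, 23] -> [6] and [23]
    Merge: [6] + [23] -> [6, 23]
  Merge: [18] + [6, 23] -> [6, 18, 23]
Merge: [5, 5, 25] + [6, 18, 23] -> [5, 5, 6, 18, 23, 25]

Final sorted array: [5, 5, 6, 18, 23, 25]

The merge sort proceeds by recursively splitting the array and merging sorted halves.
After all merges, the sorted array is [5, 5, 6, 18, 23, 25].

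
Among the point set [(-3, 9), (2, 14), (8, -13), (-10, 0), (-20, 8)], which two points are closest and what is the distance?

Computing all pairwise distances among 5 points:

d((-3, 9), (2, 14)) = 7.0711 <-- minimum
d((-3, 9), (8, -13)) = 24.5967
d((-3, 9), (-10, 0)) = 11.4018
d((-3, 9), (-20, 8)) = 17.0294
d((2, 14), (8, -13)) = 27.6586
d((2, 14), (-10, 0)) = 18.4391
d((2, 14), (-20, 8)) = 22.8035
d((8, -13), (-10, 0)) = 22.2036
d((8, -13), (-20, 8)) = 35.0
d((-10, 0), (-20, 8)) = 12.8062

Closest pair: (-3, 9) and (2, 14) with distance 7.0711

The closest pair is (-3, 9) and (2, 14) with Euclidean distance 7.0711. For 5 points, brute-force pairwise comparison is shown above. For large n, the divide-and-conquer algorithm (sort by x, recurse on halves, check the dividing strip) achieves O(n log n).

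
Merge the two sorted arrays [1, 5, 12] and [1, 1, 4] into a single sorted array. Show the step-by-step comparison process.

Merging process:

Compare 1 vs 1: take 1 from left. Merged: [1]
Compare 5 vs 1: take 1 from right. Merged: [1, 1]
Compare 5 vs 1: take 1 from right. Merged: [1, 1, 1]
Compare 5 vs 4: take 4 from right. Merged: [1, 1, 1, 4]
Append remaining from left: [5, 12]. Merged: [1, 1, 1, 4, 5, 12]

Final merged array: [1, 1, 1, 4, 5, 12]
Total comparisons: 4

The merged array is [1, 1, 1, 4, 5, 12], requiring 4 comparisons. The merge step runs in O(n) time where n is the total number of elements.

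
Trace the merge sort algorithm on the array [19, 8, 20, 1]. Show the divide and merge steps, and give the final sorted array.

Merge sort trace:

Split: [19, 8, 20, 1] -> [19, 8] and [20, 1]
  Split: [19, 8] -> [19] and [8]
  Merge: [19] + [8] -> [8, 19]
  Split: [20, 1] -> [20] and [1]
  Merge: [20] + [1] -> [1, 20]
Merge: [8, 19] + [1, 20] -> [1, 8, 19, 20]

Final sorted array: [1, 8, 19, 20]

The merge sort proceeds by recursively splitting the array and merging sorted halves.
After all merges, the sorted array is [1, 8, 19, 20].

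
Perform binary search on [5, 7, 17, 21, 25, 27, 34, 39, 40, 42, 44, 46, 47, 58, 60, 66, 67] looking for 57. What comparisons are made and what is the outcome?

Binary search for 57 in [5, 7, 17, 21, 25, 27, 34, 39, 40, 42, 44, 46, 47, 58, 60, 66, 67]:

lo=0, hi=16, mid=8, arr[mid]=40 -> 40 < 57, search right half
lo=9, hi=16, mid=12, arr[mid]=47 -> 47 < 57, search right half
lo=13, hi=16, mid=14, arr[mid]=60 -> 60 > 57, search left half
lo=13, hi=13, mid=13, arr[mid]=58 -> 58 > 57, search left half
lo=13 > hi=12, target 57 not found

Binary search determines that 57 is not in the array after 4 comparisons. The search space was exhausted without finding the target.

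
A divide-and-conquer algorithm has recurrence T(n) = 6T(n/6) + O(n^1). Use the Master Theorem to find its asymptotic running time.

Master Theorem for T(n) = 6T(n/6) + O(n^1):

a = 6, b = 6, c = 1
log_b(a) = log_6(6) = 1.0000

Case 2: c = 1 = log_6(6) = 1.0000
T(n) = O(n^1 log n) = O(n log n)

For T(n) = 6T(n/6) + O(n^1): log_6(6) = 1.0000. This is Case 2 of the Master Theorem (c = log_b(a), equal work at all levels), giving O(n log n).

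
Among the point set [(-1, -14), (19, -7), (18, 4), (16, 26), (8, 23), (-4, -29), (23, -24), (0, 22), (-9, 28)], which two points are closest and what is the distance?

Computing all pairwise distances among 9 points:

d((-1, -14), (19, -7)) = 21.1896
d((-1, -14), (18, 4)) = 26.1725
d((-1, -14), (16, 26)) = 43.4626
d((-1, -14), (8, 23)) = 38.0789
d((-1, -14), (-4, -29)) = 15.2971
d((-1, -14), (23, -24)) = 26.0
d((-1, -14), (0, 22)) = 36.0139
d((-1, -14), (-9, 28)) = 42.7551
d((19, -7), (18, 4)) = 11.0454
d((19, -7), (16, 26)) = 33.1361
d((19, -7), (8, 23)) = 31.9531
d((19, -7), (-4, -29)) = 31.8277
d((19, -7), (23, -24)) = 17.4642
d((19, -7), (0, 22)) = 34.6699
d((19, -7), (-9, 28)) = 44.8219
d((18, 4), (16, 26)) = 22.0907
d((18, 4), (8, 23)) = 21.4709
d((18, 4), (-4, -29)) = 39.6611
d((18, 4), (23, -24)) = 28.4429
d((18, 4), (0, 22)) = 25.4558
d((18, 4), (-9, 28)) = 36.1248
d((16, 26), (8, 23)) = 8.544
d((16, 26), (-4, -29)) = 58.5235
d((16, 26), (23, -24)) = 50.4876
d((16, 26), (0, 22)) = 16.4924
d((16, 26), (-9, 28)) = 25.0799
d((8, 23), (-4, -29)) = 53.3667
d((8, 23), (23, -24)) = 49.3356
d((8, 23), (0, 22)) = 8.0623 <-- minimum
d((8, 23), (-9, 28)) = 17.72
d((-4, -29), (23, -24)) = 27.4591
d((-4, -29), (0, 22)) = 51.1566
d((-4, -29), (-9, 28)) = 57.2189
d((23, -24), (0, 22)) = 51.4296
d((23, -24), (-9, 28)) = 61.0574
d((0, 22), (-9, 28)) = 10.8167

Closest pair: (8, 23) and (0, 22) with distance 8.0623

The closest pair is (8, 23) and (0, 22) with Euclidean distance 8.0623. For 9 points, brute-force pairwise comparison is shown above. For large n, the divide-and-conquer algorithm (sort by x, recurse on halves, check the dividing strip) achieves O(n log n).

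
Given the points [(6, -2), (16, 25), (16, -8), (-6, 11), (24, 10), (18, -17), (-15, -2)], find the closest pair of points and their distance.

Computing all pairwise distances among 7 points:

d((6, -2), (16, 25)) = 28.7924
d((6, -2), (16, -8)) = 11.6619
d((6, -2), (-6, 11)) = 17.6918
d((6, -2), (24, 10)) = 21.6333
d((6, -2), (18, -17)) = 19.2094
d((6, -2), (-15, -2)) = 21.0
d((16, 25), (16, -8)) = 33.0
d((16, 25), (-6, 11)) = 26.0768
d((16, 25), (24, 10)) = 17.0
d((16, 25), (18, -17)) = 42.0476
d((16, 25), (-15, -2)) = 41.1096
d((16, -8), (-6, 11)) = 29.0689
d((16, -8), (24, 10)) = 19.6977
d((16, -8), (18, -17)) = 9.2195 <-- minimum
d((16, -8), (-15, -2)) = 31.5753
d((-6, 11), (24, 10)) = 30.0167
d((-6, 11), (18, -17)) = 36.8782
d((-6, 11), (-15, -2)) = 15.8114
d((24, 10), (18, -17)) = 27.6586
d((24, 10), (-15, -2)) = 40.8044
d((18, -17), (-15, -2)) = 36.2491

Closest pair: (16, -8) and (18, -17) with distance 9.2195

The closest pair is (16, -8) and (18, -17) with Euclidean distance 9.2195. For 7 points, brute-force pairwise comparison is shown above. For large n, the divide-and-conquer algorithm (sort by x, recurse on halves, check the dividing strip) achieves O(n log n).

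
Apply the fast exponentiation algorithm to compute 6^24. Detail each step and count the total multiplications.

Computing 6^24 by squaring (build up from 6^1; each line after the first costs one multiplication):

6^1 = 6
6^2 = (6^1)^2 = 6^2 = 36
6^3 = 6 * 6^2 = 6 * 36 = 216
6^6 = (6^3)^2 = 216^2 = 46656
6^12 = (6^6)^2 = 46656^2 = 2176782336
6^24 = (6^12)^2 = 2176782336^2 = 4738381338321616896

Result: 4738381338321616896
Multiplications needed: 5 (5 lines after 6^1)

6^24 = 4738381338321616896. Using exponentiation by squaring, this requires 5 multiplications. The key idea: if the exponent is even, square the half-power; if odd, multiply by the base once.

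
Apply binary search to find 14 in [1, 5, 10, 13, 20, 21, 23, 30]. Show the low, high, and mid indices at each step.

Binary search for 14 in [1, 5, 10, 13, 20, 21, 23, 30]:

lo=0, hi=7, mid=3, arr[mid]=13 -> 13 < 14, search right half
lo=4, hi=7, mid=5, arr[mid]=21 -> 21 > 14, search left half
lo=4, hi=4, mid=4, arr[mid]=20 -> 20 > 14, search left half
lo=4 > hi=3, target 14 not found

Binary search determines that 14 is not in the array after 3 comparisons. The search space was exhausted without finding the target.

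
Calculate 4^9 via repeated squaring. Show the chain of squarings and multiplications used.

Computing 4^9 by squaring (build up from 4^1; each line after the first costs one multiplication):

4^1 = 4
4^2 = (4^1)^2 = 4^2 = 16
4^4 = (4^2)^2 = 16^2 = 256
4^8 = (4^4)^2 = 256^2 = 65536
4^9 = 4 * 4^8 = 4 * 65536 = 262144

Result: 262144
Multiplications needed: 4 (4 lines after 4^1)

4^9 = 262144. Using exponentiation by squaring, this requires 4 multiplications. The key idea: if the exponent is even, square the half-power; if odd, multiply by the base once.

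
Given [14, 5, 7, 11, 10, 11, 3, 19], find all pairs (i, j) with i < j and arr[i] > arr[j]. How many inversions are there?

Finding inversions in [14, 5, 7, 11, 10, 11, 3, 19]:

(0, 1): arr[0]=14 > arr[1]=5
(0, 2): arr[0]=14 > arr[2]=7
(0, 3): arr[0]=14 > arr[3]=11
(0, 4): arr[0]=14 > arr[4]=10
(0, 5): arr[0]=14 > arr[5]=11
(0, 6): arr[0]=14 > arr[6]=3
(1, 6): arr[1]=5 > arr[6]=3
(2, 6): arr[2]=7 > arr[6]=3
(3, 4): arr[3]=11 > arr[4]=10
(3, 6): arr[3]=11 > arr[6]=3
(4, 6): arr[4]=10 > arr[6]=3
(5, 6): arr[5]=11 > arr[6]=3

Total inversions: 12

The array has 12 inversion(s): (0,1), (0,2), (0,3), (0,4), (0,5), (0,6), (1,6), (2,6), (3,4), (3,6), (4,6), (5,6). Each pair (i,j) satisfies i < j and arr[i] > arr[j].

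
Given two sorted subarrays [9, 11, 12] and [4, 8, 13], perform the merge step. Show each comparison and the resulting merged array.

Merging process:

Compare 9 vs 4: take 4 from right. Merged: [4]
Compare 9 vs 8: take 8 from right. Merged: [4, 8]
Compare 9 vs 13: take 9 from left. Merged: [4, 8, 9]
Compare 11 vs 13: take 11 from left. Merged: [4, 8, 9, 11]
Compare 12 vs 13: take 12 from left. Merged: [4, 8, 9, 11, 12]
Append remaining from right: [13]. Merged: [4, 8, 9, 11, 12, 13]

Final merged array: [4, 8, 9, 11, 12, 13]
Total comparisons: 5

The merged array is [4, 8, 9, 11, 12, 13], requiring 5 comparisons. The merge step runs in O(n) time where n is the total number of elements.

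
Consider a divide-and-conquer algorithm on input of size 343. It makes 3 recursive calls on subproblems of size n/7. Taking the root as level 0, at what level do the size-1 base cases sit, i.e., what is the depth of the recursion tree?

For divide and conquer with division factor 7:

Problem sizes at each level:
Level 0: 343
Level 1: 49
Level 2: 7
Level 3: 1

The root is level 0 and the size-1 base case is level 3 (the tree spans levels 0 through 3, i.e. 4 levels counting the root), so the depth is the number of divisions: log_7(343) = 3

The recursion tree depth is log_7(343) = 3. At each level, the problem size is divided by 7, so it takes 3 divisions to reduce to a base case of size 1. The algorithm makes 3 recursive calls at each level.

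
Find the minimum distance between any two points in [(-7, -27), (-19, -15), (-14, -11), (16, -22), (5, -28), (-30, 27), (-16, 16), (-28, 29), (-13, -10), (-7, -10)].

Computing all pairwise distances among 10 points:

d((-7, -27), (-19, -15)) = 16.9706
d((-7, -27), (-14, -11)) = 17.4642
d((-7, -27), (16, -22)) = 23.5372
d((-7, -27), (5, -28)) = 12.0416
d((-7, -27), (-30, 27)) = 58.6941
d((-7, -27), (-16, 16)) = 43.9318
d((-7, -27), (-28, 29)) = 59.808
d((-7, -27), (-13, -10)) = 18.0278
d((-7, -27), (-7, -10)) = 17.0
d((-19, -15), (-14, -11)) = 6.4031
d((-19, -15), (16, -22)) = 35.6931
d((-19, -15), (5, -28)) = 27.2947
d((-19, -15), (-30, 27)) = 43.4166
d((-19, -15), (-16, 16)) = 31.1448
d((-19, -15), (-28, 29)) = 44.911
d((-19, -15), (-13, -10)) = 7.8102
d((-19, -15), (-7, -10)) = 13.0
d((-14, -11), (16, -22)) = 31.9531
d((-14, -11), (5, -28)) = 25.4951
d((-14, -11), (-30, 27)) = 41.2311
d((-14, -11), (-16, 16)) = 27.074
d((-14, -11), (-28, 29)) = 42.3792
d((-14, -11), (-13, -10)) = 1.4142 <-- minimum
d((-14, -11), (-7, -10)) = 7.0711
d((16, -22), (5, -28)) = 12.53
d((16, -22), (-30, 27)) = 67.2086
d((16, -22), (-16, 16)) = 49.679
d((16, -22), (-28, 29)) = 67.3573
d((16, -22), (-13, -10)) = 31.3847
d((16, -22), (-7, -10)) = 25.9422
d((5, -28), (-30, 27)) = 65.192
d((5, -28), (-16, 16)) = 48.7545
d((5, -28), (-28, 29)) = 65.8635
d((5, -28), (-13, -10)) = 25.4558
d((5, -28), (-7, -10)) = 21.6333
d((-30, 27), (-16, 16)) = 17.8045
d((-30, 27), (-28, 29)) = 2.8284
d((-30, 27), (-13, -10)) = 40.7185
d((-30, 27), (-7, -10)) = 43.566
d((-16, 16), (-28, 29)) = 17.6918
d((-16, 16), (-13, -10)) = 26.1725
d((-16, 16), (-7, -10)) = 27.5136
d((-28, 29), (-13, -10)) = 41.7852
d((-28, 29), (-7, -10)) = 44.2945
d((-13, -10), (-7, -10)) = 6.0

Closest pair: (-14, -11) and (-13, -10) with distance 1.4142

The closest pair is (-14, -11) and (-13, -10) with Euclidean distance 1.4142. For 10 points, brute-force pairwise comparison is shown above. For large n, the divide-and-conquer algorithm (sort by x, recurse on halves, check the dividing strip) achieves O(n log n).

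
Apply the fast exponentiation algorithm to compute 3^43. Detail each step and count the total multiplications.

Computing 3^43 by squaring (build up from 3^1; each line after the first costs one multiplication):

3^1 = 3
3^2 = (3^1)^2 = 3^2 = 9
3^4 = (3^2)^2 = 9^2 = 81
3^5 = 3 * 3^4 = 3 * 81 = 243
3^10 = (3^5)^2 = 243^2 = 59049
3^20 = (3^10)^2 = 59049^2 = 3486784401
3^21 = 3 * 3^20 = 3 * 3486784401 = 10460353203
3^42 = (3^21)^2 = 10460353203^2 = 109418989131512359209
3^43 = 3 * 3^42 = 3 * 109418989131512359209 = 328256967394537077627

Result: 328256967394537077627
Multiplications needed: 8 (8 lines after 3^1)

3^43 = 328256967394537077627. Using exponentiation by squaring, this requires 8 multiplications. The key idea: if the exponent is even, square the half-power; if odd, multiply by the base once.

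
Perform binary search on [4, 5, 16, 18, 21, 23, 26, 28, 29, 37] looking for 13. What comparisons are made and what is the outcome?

Binary search for 13 in [4, 5, 16, 18, 21, 23, 26, 28, 29, 37]:

lo=0, hi=9, mid=4, arr[mid]=21 -> 21 > 13, search left half
lo=0, hi=3, mid=1, arr[mid]=5 -> 5 < 13, search right half
lo=2, hi=3, mid=2, arr[mid]=16 -> 16 > 13, search left half
lo=2 > hi=1, target 13 not found

Binary search determines that 13 is not in the array after 3 comparisons. The search space was exhausted without finding the target.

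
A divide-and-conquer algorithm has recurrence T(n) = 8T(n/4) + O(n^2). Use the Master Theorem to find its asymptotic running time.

Master Theorem for T(n) = 8T(n/4) + O(n^2):

a = 8, b = 4, c = 2
log_b(a) = log_4(8) = 1.5000

Case 3: c = 2 > log_4(8) = 1.5000
T(n) = O(n^2) = O(n^2)

For T(n) = 8T(n/4) + O(n^2): log_4(8) = 1.5000. This is Case 3 of the Master Theorem (c > log_b(a), work dominated by root), giving O(n^2).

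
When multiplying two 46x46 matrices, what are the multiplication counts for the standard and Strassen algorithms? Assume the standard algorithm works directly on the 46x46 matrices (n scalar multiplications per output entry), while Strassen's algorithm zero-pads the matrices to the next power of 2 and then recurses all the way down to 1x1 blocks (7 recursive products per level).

Matrix multiplication for 46x46 matrices:

Strassen's algorithm requires power-of-2 dimensions. Pad 46x46 to 64x64 (next power of 2).

Standard algorithm: 46^3 = 97336 multiplications
Strassen's algorithm: 7^(log2(64)) = 7^6 = 117649 multiplications
Difference: 97336 - 117649 = -20313 (Strassen uses MORE here due to padding overhead — for small or just-over-power-of-2 n, padding can outweigh the per-level savings)

Standard: 97336 multiplications (46^3). Strassen: 117649 multiplications (7^6, after padding to 64x64). Strassen reduces 8 recursive multiplications to 7 at each level.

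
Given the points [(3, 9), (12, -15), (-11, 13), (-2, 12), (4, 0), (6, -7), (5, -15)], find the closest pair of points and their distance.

Computing all pairwise distances among 7 points:

d((3, 9), (12, -15)) = 25.632
d((3, 9), (-11, 13)) = 14.5602
d((3, 9), (-2, 12)) = 5.831 <-- minimum
d((3, 9), (4, 0)) = 9.0554
d((3, 9), (6, -7)) = 16.2788
d((3, 9), (5, -15)) = 24.0832
d((12, -15), (-11, 13)) = 36.2353
d((12, -15), (-2, 12)) = 30.4138
d((12, -15), (4, 0)) = 17.0
d((12, -15), (6, -7)) = 10.0
d((12, -15), (5, -15)) = 7.0
d((-11, 13), (-2, 12)) = 9.0554
d((-11, 13), (4, 0)) = 19.8494
d((-11, 13), (6, -7)) = 26.2488
d((-11, 13), (5, -15)) = 32.249
d((-2, 12), (4, 0)) = 13.4164
d((-2, 12), (6, -7)) = 20.6155
d((-2, 12), (5, -15)) = 27.8927
d((4, 0), (6, -7)) = 7.2801
d((4, 0), (5, -15)) = 15.0333
d((6, -7), (5, -15)) = 8.0623

Closest pair: (3, 9) and (-2, 12) with distance 5.831

The closest pair is (3, 9) and (-2, 12) with Euclidean distance 5.831. For 7 points, brute-force pairwise comparison is shown above. For large n, the divide-and-conquer algorithm (sort by x, recurse on halves, check the dividing strip) achieves O(n log n).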